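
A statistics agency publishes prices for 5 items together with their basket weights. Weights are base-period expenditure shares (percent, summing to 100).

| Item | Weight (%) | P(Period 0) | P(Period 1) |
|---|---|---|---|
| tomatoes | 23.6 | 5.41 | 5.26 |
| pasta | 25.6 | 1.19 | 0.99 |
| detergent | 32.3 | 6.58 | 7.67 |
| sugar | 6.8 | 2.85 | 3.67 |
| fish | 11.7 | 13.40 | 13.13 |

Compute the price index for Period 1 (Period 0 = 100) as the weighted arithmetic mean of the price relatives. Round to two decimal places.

102.11

tomatoes: 23.6 × (5.26/5.41) = 23.6 × 0.972274 = 22.9457
pasta: 25.6 × (0.99/1.19) = 25.6 × 0.831933 = 21.2975
detergent: 32.3 × (7.67/6.58) = 32.3 × 1.165653 = 37.6506
sugar: 6.8 × (3.67/2.85) = 6.8 × 1.287719 = 8.7565
fish: 11.7 × (13.13/13.40) = 11.7 × 0.979851 = 11.4643
Index = Σ wᵢ·(p₁ᵢ/p₀ᵢ) = 22.9457 + 21.2975 + 37.6506 + 8.7565 + 11.4643 = 102.1145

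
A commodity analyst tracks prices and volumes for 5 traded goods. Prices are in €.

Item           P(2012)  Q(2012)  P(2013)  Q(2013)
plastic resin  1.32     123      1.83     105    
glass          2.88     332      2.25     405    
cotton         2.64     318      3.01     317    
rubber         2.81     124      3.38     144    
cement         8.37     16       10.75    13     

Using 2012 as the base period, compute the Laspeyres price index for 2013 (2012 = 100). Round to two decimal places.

Laspeyres price index uses base-period quantities as weights.
ΣP(2013)·Q(2012) = 1.83×123 + 2.25×332 + 3.01×318 + 3.38×124 + 10.75×16 = 225.09 + 747 + 957.18 + 419.12 + 172 = 2520.39
ΣP(2012)·Q(2012) = 1.32×123 + 2.88×332 + 2.64×318 + 2.81×124 + 8.37×16 = 162.36 + 956.16 + 839.52 + 348.44 + 133.92 = 2440.4
Index = 2520.39 / 2440.4 × 100 = 103.2777

103.28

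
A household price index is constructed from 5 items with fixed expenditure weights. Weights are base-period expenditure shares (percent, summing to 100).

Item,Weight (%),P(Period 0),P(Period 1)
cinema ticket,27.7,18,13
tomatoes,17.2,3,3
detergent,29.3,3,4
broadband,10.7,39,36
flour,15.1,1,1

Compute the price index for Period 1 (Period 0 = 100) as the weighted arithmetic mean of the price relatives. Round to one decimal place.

cinema ticket: 27.7 × (13/18) = 27.7 × 0.722222 = 20.0056
tomatoes: 17.2 × (3/3) = 17.2 × 1.000000 = 17.2000
detergent: 29.3 × (4/3) = 29.3 × 1.333333 = 39.0667
broadband: 10.7 × (36/39) = 10.7 × 0.923077 = 9.8769
flour: 15.1 × (1/1) = 15.1 × 1.000000 = 15.1000
Index = Σ wᵢ·(p₁ᵢ/p₀ᵢ) = 20.0056 + 17.2000 + 39.0667 + 9.8769 + 15.1000 = 101.2491

101.2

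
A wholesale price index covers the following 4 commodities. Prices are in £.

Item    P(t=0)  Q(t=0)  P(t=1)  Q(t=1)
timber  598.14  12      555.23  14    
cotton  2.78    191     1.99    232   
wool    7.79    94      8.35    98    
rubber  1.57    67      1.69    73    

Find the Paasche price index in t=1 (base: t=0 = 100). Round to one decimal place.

Paasche price index uses current-period quantities as weights.
ΣP(t=1)·Q(t=1) = 555.23×14 + 1.99×232 + 8.35×98 + 1.69×73 = 7773.22 + 461.68 + 818.3 + 123.37 = 9176.57
ΣP(t=0)·Q(t=1) = 598.14×14 + 2.78×232 + 7.79×98 + 1.57×73 = 8373.96 + 644.96 + 763.42 + 114.61 = 9896.95
Index = 9176.57 / 9896.95 × 100 = 92.7212

92.7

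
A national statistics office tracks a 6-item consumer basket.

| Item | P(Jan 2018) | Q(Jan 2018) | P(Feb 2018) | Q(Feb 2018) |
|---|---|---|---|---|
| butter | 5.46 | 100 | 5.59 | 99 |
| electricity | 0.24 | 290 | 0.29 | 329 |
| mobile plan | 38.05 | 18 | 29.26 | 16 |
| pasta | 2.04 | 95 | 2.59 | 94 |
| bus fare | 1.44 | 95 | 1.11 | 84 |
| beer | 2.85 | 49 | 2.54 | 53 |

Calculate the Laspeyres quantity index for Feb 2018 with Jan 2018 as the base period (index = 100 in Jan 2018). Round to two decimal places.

95.56

Laspeyres quantity index uses base-period prices as weights.
ΣP(Jan 2018)·Q(Feb 2018) = 5.46×99 + 0.24×329 + 38.05×16 + 2.04×94 + 1.44×84 + 2.85×53 = 540.54 + 78.96 + 608.8 + 191.76 + 120.96 + 151.05 = 1692.07
ΣP(Jan 2018)·Q(Jan 2018) = 5.46×100 + 0.24×290 + 38.05×18 + 2.04×95 + 1.44×95 + 2.85×49 = 546 + 69.6 + 684.9 + 193.8 + 136.8 + 139.65 = 1770.75
Index = 1692.07 / 1770.75 × 100 = 95.5567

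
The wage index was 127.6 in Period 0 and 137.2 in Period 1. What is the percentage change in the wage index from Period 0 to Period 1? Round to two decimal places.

Change = (137.2 − 127.6) / 127.6 × 100
       = 9.6 / 127.6 × 100 = 7.5235%

7.52%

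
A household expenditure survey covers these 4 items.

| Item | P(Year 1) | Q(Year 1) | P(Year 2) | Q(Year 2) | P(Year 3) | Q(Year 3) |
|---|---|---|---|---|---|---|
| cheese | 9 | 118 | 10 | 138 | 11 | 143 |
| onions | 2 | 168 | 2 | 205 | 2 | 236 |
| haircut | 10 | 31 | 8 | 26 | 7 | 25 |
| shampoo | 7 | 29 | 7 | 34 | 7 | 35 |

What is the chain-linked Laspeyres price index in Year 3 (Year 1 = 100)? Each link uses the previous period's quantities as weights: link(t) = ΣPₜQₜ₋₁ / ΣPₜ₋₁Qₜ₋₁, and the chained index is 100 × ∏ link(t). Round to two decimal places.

108.09

Link Year 1→Year 2:
ΣP(Year 2)Q(Year 1) = 10×118 + 2×168 + 8×31 + 7×29 = 1180 + 336 + 248 + 203 = 1967
ΣP(Year 1)Q(Year 1) = 9×118 + 2×168 + 10×31 + 7×29 = 1062 + 336 + 310 + 203 = 1911
link = 1967/1911 = 1.029304
Link Year 2→Year 3:
ΣP(Year 3)Q(Year 2) = 11×138 + 2×205 + 7×26 + 7×34 = 1518 + 410 + 182 + 238 = 2348
ΣP(Year 2)Q(Year 2) = 10×138 + 2×205 + 8×26 + 7×34 = 1380 + 410 + 208 + 238 = 2236
link = 2348/2236 = 1.050089
Chained index = 100 × 1.029304 × 1.050089 = 108.0861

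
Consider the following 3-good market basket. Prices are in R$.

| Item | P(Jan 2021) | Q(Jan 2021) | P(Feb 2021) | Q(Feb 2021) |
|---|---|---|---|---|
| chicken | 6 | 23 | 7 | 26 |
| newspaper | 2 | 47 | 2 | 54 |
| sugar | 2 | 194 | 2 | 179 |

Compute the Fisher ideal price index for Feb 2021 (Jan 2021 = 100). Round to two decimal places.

Laspeyres component (base-period weights):
ΣP(Feb 2021)Q(Jan 2021) = 7×23 + 2×47 + 2×194 = 161 + 94 + 388 = 643
ΣP(Jan 2021)Q(Jan 2021) = 6×23 + 2×47 + 2×194 = 138 + 94 + 388 = 620
L = 643 / 620 × 100 = 103.7097
Paasche component (current-period weights):
ΣP(Feb 2021)Q(Feb 2021) = 7×26 + 2×54 + 2×179 = 182 + 108 + 358 = 648
ΣP(Jan 2021)Q(Feb 2021) = 6×26 + 2×54 + 2×179 = 156 + 108 + 358 = 622
P = 648 / 622 × 100 = 104.1801
Fisher = √(L × P) = √(103.7097 × 104.1801) = 103.9446

103.94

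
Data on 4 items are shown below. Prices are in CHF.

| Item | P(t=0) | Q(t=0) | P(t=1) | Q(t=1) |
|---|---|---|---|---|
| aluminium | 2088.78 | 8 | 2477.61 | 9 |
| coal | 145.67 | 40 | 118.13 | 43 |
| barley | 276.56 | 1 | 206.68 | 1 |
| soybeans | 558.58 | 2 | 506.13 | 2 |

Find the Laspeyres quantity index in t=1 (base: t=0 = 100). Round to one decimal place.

110.6

Laspeyres quantity index uses base-period prices as weights.
ΣP(t=0)·Q(t=1) = 2088.78×9 + 145.67×43 + 276.56×1 + 558.58×2 = 18799.02 + 6263.81 + 276.56 + 1117.16 = 26456.55
ΣP(t=0)·Q(t=0) = 2088.78×8 + 145.67×40 + 276.56×1 + 558.58×2 = 16710.24 + 5826.8 + 276.56 + 1117.16 = 23930.76
Index = 26456.55 / 23930.76 × 100 = 110.5546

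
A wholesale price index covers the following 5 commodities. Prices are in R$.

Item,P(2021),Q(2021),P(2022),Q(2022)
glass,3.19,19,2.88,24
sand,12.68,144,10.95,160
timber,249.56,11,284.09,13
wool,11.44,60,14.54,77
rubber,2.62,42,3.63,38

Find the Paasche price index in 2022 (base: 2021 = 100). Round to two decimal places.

Paasche price index uses current-period quantities as weights.
ΣP(2022)·Q(2022) = 2.88×24 + 10.95×160 + 284.09×13 + 14.54×77 + 3.63×38 = 69.12 + 1752 + 3693.17 + 1119.58 + 137.94 = 6771.81
ΣP(2021)·Q(2022) = 3.19×24 + 12.68×160 + 249.56×13 + 11.44×77 + 2.62×38 = 76.56 + 2028.8 + 3244.28 + 880.88 + 99.56 = 6330.08
Index = 6771.81 / 6330.08 × 100 = 106.9783

106.98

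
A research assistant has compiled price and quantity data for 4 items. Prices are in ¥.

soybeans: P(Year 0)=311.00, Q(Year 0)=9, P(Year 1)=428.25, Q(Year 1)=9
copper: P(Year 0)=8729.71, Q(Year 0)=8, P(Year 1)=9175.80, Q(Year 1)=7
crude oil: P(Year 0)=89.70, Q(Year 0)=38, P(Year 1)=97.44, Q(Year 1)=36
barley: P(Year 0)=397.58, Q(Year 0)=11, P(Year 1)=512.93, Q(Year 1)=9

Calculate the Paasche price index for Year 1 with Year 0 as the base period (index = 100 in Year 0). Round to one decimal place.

Paasche price index uses current-period quantities as weights.
ΣP(Year 1)·Q(Year 1) = 428.25×9 + 9175.80×7 + 97.44×36 + 512.93×9 = 3854.25 + 64230.6 + 3507.84 + 4616.37 = 76209.06
ΣP(Year 0)·Q(Year 1) = 311.00×9 + 8729.71×7 + 89.70×36 + 397.58×9 = 2799 + 61107.97 + 3229.2 + 3578.22 = 70714.39
Index = 76209.06 / 70714.39 × 100 = 107.7702

107.8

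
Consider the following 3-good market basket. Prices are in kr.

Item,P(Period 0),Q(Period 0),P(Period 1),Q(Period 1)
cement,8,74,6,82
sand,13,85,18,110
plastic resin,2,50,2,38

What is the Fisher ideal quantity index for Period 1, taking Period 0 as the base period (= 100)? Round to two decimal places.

121.58

Laspeyres component (base-period weights):
ΣP(Period 0)Q(Period 1) = 8×82 + 13×110 + 2×38 = 656 + 1430 + 76 = 2162
ΣP(Period 0)Q(Period 0) = 8×74 + 13×85 + 2×50 = 592 + 1105 + 100 = 1797
L = 2162 / 1797 × 100 = 120.3116
Paasche component (current-period weights):
ΣP(Period 1)Q(Period 1) = 6×82 + 18×110 + 2×38 = 492 + 1980 + 76 = 2548
ΣP(Period 1)Q(Period 0) = 6×74 + 18×85 + 2×50 = 444 + 1530 + 100 = 2074
P = 2548 / 2074 × 100 = 122.8544
Fisher = √(L × P) = √(120.3116 × 122.8544) = 121.5764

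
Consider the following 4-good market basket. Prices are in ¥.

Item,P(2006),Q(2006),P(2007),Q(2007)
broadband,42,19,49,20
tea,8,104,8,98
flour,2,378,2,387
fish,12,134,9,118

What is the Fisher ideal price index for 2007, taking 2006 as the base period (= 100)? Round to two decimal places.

Laspeyres component (base-period weights):
ΣP(2007)Q(2006) = 49×19 + 8×104 + 2×378 + 9×134 = 931 + 832 + 756 + 1206 = 3725
ΣP(2006)Q(2006) = 42×19 + 8×104 + 2×378 + 12×134 = 798 + 832 + 756 + 1608 = 3994
L = 3725 / 3994 × 100 = 93.2649
Paasche component (current-period weights):
ΣP(2007)Q(2007) = 49×20 + 8×98 + 2×387 + 9×118 = 980 + 784 + 774 + 1062 = 3600
ΣP(2006)Q(2007) = 42×20 + 8×98 + 2×387 + 12×118 = 840 + 784 + 774 + 1416 = 3814
P = 3600 / 3814 × 100 = 94.3891
Fisher = √(L × P) = √(93.2649 × 94.3891) = 93.8253

93.83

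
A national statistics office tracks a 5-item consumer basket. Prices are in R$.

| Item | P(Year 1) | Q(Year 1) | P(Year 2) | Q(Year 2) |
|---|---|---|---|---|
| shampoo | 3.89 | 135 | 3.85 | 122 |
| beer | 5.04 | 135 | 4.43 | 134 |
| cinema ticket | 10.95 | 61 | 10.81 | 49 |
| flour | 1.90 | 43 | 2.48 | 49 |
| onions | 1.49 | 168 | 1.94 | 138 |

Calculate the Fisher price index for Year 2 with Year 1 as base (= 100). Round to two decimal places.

100.02

Laspeyres component (base-period weights):
ΣP(Year 2)Q(Year 1) = 3.85×135 + 4.43×135 + 10.81×61 + 2.48×43 + 1.94×168 = 519.75 + 598.05 + 659.41 + 106.64 + 325.92 = 2209.77
ΣP(Year 1)Q(Year 1) = 3.89×135 + 5.04×135 + 10.95×61 + 1.90×43 + 1.49×168 = 525.15 + 680.4 + 667.95 + 81.7 + 250.32 = 2205.52
L = 2209.77 / 2205.52 × 100 = 100.1927
Paasche component (current-period weights):
ΣP(Year 2)Q(Year 2) = 3.85×122 + 4.43×134 + 10.81×49 + 2.48×49 + 1.94×138 = 469.7 + 593.62 + 529.69 + 121.52 + 267.72 = 1982.25
ΣP(Year 1)Q(Year 2) = 3.89×122 + 5.04×134 + 10.95×49 + 1.90×49 + 1.49×138 = 474.58 + 675.36 + 536.55 + 93.1 + 205.62 = 1985.21
P = 1982.25 / 1985.21 × 100 = 99.8509
Fisher = √(L × P) = √(100.1927 × 99.8509) = 100.0217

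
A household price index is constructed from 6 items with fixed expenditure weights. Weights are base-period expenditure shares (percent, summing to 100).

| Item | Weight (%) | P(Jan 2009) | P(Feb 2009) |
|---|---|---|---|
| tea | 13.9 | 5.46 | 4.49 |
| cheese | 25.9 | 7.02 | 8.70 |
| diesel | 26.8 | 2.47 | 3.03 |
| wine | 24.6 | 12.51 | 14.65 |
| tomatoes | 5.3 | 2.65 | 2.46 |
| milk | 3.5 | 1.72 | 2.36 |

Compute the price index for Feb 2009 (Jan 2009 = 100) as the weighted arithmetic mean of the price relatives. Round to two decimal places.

114.94

tea: 13.9 × (4.49/5.46) = 13.9 × 0.822344 = 11.4306
cheese: 25.9 × (8.70/7.02) = 25.9 × 1.239316 = 32.0983
diesel: 26.8 × (3.03/2.47) = 26.8 × 1.226721 = 32.8761
wine: 24.6 × (14.65/12.51) = 24.6 × 1.171063 = 28.8082
tomatoes: 5.3 × (2.46/2.65) = 5.3 × 0.928302 = 4.9200
milk: 3.5 × (2.36/1.72) = 3.5 × 1.372093 = 4.8023
Index = Σ wᵢ·(p₁ᵢ/p₀ᵢ) = 11.4306 + 32.0983 + 32.8761 + 28.8082 + 4.9200 + 4.8023 = 114.9355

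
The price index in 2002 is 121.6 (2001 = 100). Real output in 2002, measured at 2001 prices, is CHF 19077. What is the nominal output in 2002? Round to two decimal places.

Nominal = Real × (Index/100) = 19077 × (121.6/100)
        = 19077 × 1.216 = 23197.6320

23197.63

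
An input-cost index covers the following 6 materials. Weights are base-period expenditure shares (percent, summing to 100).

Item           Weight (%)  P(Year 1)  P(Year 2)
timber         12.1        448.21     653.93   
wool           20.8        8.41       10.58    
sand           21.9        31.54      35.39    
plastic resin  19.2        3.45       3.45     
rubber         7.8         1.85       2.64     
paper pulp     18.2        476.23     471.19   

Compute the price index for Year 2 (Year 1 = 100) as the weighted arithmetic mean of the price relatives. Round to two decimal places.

116.73

timber: 12.1 × (653.93/448.21) = 12.1 × 1.458981 = 17.6537
wool: 20.8 × (10.58/8.41) = 20.8 × 1.258026 = 26.1669
sand: 21.9 × (35.39/31.54) = 21.9 × 1.122067 = 24.5733
plastic resin: 19.2 × (3.45/3.45) = 19.2 × 1.000000 = 19.2000
rubber: 7.8 × (2.64/1.85) = 7.8 × 1.427027 = 11.1308
paper pulp: 18.2 × (471.19/476.23) = 18.2 × 0.989417 = 18.0074
Index = Σ wᵢ·(p₁ᵢ/p₀ᵢ) = 17.6537 + 26.1669 + 24.5733 + 19.2000 + 11.1308 + 18.0074 = 116.7321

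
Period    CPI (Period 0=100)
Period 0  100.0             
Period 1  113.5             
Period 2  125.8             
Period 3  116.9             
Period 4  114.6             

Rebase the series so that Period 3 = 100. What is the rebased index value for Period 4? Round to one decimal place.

Rebased(Period 4) = 114.6 / 116.9 × 100 = 98.0325

98.0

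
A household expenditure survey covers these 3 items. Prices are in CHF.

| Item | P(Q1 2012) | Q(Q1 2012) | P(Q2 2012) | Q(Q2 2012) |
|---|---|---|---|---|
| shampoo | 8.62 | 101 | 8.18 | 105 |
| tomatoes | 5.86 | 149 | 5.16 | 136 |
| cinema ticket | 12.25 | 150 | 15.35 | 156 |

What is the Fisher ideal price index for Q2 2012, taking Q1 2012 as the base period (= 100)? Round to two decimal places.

Laspeyres component (base-period weights):
ΣP(Q2 2012)Q(Q1 2012) = 8.18×101 + 5.16×149 + 15.35×150 = 826.18 + 768.84 + 2302.5 = 3897.52
ΣP(Q1 2012)Q(Q1 2012) = 8.62×101 + 5.86×149 + 12.25×150 = 870.62 + 873.14 + 1837.5 = 3581.26
L = 3897.52 / 3581.26 × 100 = 108.8310
Paasche component (current-period weights):
ΣP(Q2 2012)Q(Q2 2012) = 8.18×105 + 5.16×136 + 15.35×156 = 858.9 + 701.76 + 2394.6 = 3955.26
ΣP(Q1 2012)Q(Q2 2012) = 8.62×105 + 5.86×136 + 12.25×156 = 905.1 + 796.96 + 1911 = 3613.06
P = 3955.26 / 3613.06 × 100 = 109.4712
Fisher = √(L × P) = √(108.8310 × 109.4712) = 109.1506

109.15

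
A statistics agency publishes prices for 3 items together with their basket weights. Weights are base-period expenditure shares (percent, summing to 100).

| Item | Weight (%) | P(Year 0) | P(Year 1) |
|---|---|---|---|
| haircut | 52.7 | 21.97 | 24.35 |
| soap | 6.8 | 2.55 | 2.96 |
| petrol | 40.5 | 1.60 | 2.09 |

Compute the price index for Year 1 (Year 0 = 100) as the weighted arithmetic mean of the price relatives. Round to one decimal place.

haircut: 52.7 × (24.35/21.97) = 52.7 × 1.108330 = 58.4090
soap: 6.8 × (2.96/2.55) = 6.8 × 1.160784 = 7.8933
petrol: 40.5 × (2.09/1.60) = 40.5 × 1.306250 = 52.9031
Index = Σ wᵢ·(p₁ᵢ/p₀ᵢ) = 58.4090 + 7.8933 + 52.9031 = 119.2054

119.2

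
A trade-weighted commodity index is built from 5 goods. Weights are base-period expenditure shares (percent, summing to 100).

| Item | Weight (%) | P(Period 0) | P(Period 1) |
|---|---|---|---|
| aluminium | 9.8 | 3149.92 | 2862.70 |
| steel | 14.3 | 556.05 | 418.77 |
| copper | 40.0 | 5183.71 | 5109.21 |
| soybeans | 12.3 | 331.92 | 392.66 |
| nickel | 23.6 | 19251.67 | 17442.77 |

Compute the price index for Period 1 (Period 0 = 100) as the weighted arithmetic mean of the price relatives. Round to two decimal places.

aluminium: 9.8 × (2862.70/3149.92) = 9.8 × 0.908817 = 8.9064
steel: 14.3 × (418.77/556.05) = 14.3 × 0.753116 = 10.7696
copper: 40.0 × (5109.21/5183.71) = 40.0 × 0.985628 = 39.4251
soybeans: 12.3 × (392.66/331.92) = 12.3 × 1.182996 = 14.5508
nickel: 23.6 × (17442.77/19251.67) = 23.6 × 0.906039 = 21.3825
Index = Σ wᵢ·(p₁ᵢ/p₀ᵢ) = 8.9064 + 10.7696 + 39.4251 + 14.5508 + 21.3825 = 95.0345

95.03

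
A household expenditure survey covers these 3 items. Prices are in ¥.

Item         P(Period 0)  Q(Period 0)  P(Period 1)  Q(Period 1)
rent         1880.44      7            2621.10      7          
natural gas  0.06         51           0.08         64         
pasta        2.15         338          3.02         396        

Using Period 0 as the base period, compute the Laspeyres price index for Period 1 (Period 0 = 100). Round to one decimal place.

Laspeyres price index uses base-period quantities as weights.
ΣP(Period 1)·Q(Period 0) = 2621.10×7 + 0.08×51 + 3.02×338 = 18347.7 + 4.08 + 1020.76 = 19372.54
ΣP(Period 0)·Q(Period 0) = 1880.44×7 + 0.06×51 + 2.15×338 = 13163.08 + 3.06 + 726.7 = 13892.84
Index = 19372.54 / 13892.84 × 100 = 139.4426

139.4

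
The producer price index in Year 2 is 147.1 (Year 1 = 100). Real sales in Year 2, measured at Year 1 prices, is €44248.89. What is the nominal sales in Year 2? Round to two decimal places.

Nominal = Real × (Index/100) = 44248.89 × (147.1/100)
        = 44248.89 × 1.471 = 65090.1172

65090.12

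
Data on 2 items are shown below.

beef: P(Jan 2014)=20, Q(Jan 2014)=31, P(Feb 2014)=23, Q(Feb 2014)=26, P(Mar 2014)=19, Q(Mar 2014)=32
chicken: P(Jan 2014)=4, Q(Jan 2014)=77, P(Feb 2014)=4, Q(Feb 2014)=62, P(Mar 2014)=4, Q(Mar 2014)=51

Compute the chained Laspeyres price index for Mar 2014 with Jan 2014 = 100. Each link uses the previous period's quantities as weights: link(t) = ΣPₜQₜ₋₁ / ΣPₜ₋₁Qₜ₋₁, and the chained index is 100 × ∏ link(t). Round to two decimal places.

Link Jan 2014→Feb 2014:
ΣP(Feb 2014)Q(Jan 2014) = 23×31 + 4×77 = 713 + 308 = 1021
ΣP(Jan 2014)Q(Jan 2014) = 20×31 + 4×77 = 620 + 308 = 928
link = 1021/928 = 1.100216
Link Feb 2014→Mar 2014:
ΣP(Mar 2014)Q(Feb 2014) = 19×26 + 4×62 = 494 + 248 = 742
ΣP(Feb 2014)Q(Feb 2014) = 23×26 + 4×62 = 598 + 248 = 846
link = 742/846 = 0.877069
Chained index = 100 × 1.100216 × 0.877069 = 96.4964

96.50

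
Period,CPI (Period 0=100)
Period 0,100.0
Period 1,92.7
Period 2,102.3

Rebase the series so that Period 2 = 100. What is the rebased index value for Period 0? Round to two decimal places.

Rebased(Period 0) = 100.0 / 102.3 × 100 = 97.7517

97.75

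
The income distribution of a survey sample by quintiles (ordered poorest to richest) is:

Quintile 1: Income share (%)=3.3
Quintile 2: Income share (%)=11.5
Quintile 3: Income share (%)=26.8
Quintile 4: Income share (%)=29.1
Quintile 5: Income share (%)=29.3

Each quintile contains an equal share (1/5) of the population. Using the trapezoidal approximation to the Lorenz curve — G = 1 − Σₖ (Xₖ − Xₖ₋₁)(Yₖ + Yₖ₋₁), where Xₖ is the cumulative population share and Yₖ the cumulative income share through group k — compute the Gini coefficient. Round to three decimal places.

0.278

Cumulative income shares Yₖ: 0.0330, 0.1480, 0.4160, 0.7070, 1.0000
Σ (Xₖ−Xₖ₋₁)(Yₖ+Yₖ₋₁) = (1/5)(0.0330+0.0000) + (1/5)(0.1480+0.0330) + (1/5)(0.4160+0.1480) + (1/5)(0.7070+0.4160) + (1/5)(1.0000+0.7070)
  = 0.0066 + 0.0362 + 0.1128 + 0.2246 + 0.3414 = 0.7216
G = 1 − 0.7216 = 0.2784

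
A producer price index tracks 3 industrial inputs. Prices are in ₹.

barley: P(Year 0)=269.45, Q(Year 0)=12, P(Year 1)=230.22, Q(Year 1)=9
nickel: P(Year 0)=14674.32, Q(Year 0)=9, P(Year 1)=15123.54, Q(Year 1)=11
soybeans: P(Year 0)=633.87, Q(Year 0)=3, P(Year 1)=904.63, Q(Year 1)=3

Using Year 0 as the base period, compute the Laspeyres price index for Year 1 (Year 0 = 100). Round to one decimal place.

Laspeyres price index uses base-period quantities as weights.
ΣP(Year 1)·Q(Year 0) = 230.22×12 + 15123.54×9 + 904.63×3 = 2762.64 + 136111.86 + 2713.89 = 141588.39
ΣP(Year 0)·Q(Year 0) = 269.45×12 + 14674.32×9 + 633.87×3 = 3233.4 + 132068.88 + 1901.61 = 137203.89
Index = 141588.39 / 137203.89 × 100 = 103.1956

103.2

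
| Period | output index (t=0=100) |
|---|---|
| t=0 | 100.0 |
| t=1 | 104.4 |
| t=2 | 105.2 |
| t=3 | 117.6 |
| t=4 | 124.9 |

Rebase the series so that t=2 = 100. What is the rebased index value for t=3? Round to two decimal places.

Rebased(t=3) = 117.6 / 105.2 × 100 = 111.7871

111.79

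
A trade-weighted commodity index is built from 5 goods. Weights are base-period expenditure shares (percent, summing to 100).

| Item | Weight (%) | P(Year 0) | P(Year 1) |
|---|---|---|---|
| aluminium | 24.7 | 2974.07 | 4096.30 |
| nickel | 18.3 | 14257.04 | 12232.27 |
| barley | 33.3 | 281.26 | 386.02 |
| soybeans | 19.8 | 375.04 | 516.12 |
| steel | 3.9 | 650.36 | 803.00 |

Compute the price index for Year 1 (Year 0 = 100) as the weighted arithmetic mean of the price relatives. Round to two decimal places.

aluminium: 24.7 × (4096.30/2974.07) = 24.7 × 1.377338 = 34.0203
nickel: 18.3 × (12232.27/14257.04) = 18.3 × 0.857981 = 15.7011
barley: 33.3 × (386.02/281.26) = 33.3 × 1.372467 = 45.7031
soybeans: 19.8 × (516.12/375.04) = 19.8 × 1.376173 = 27.2482
steel: 3.9 × (803.00/650.36) = 3.9 × 1.234701 = 4.8153
Index = Σ wᵢ·(p₁ᵢ/p₀ᵢ) = 34.0203 + 15.7011 + 45.7031 + 27.2482 + 4.8153 = 127.4880

127.49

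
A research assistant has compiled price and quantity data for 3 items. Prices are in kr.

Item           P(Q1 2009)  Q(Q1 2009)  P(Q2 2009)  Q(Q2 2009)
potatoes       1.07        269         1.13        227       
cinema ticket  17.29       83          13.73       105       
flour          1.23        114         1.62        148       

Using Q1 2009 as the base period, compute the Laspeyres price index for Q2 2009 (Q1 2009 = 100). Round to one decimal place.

87.4

Laspeyres price index uses base-period quantities as weights.
ΣP(Q2 2009)·Q(Q1 2009) = 1.13×269 + 13.73×83 + 1.62×114 = 303.97 + 1139.59 + 184.68 = 1628.24
ΣP(Q1 2009)·Q(Q1 2009) = 1.07×269 + 17.29×83 + 1.23×114 = 287.83 + 1435.07 + 140.22 = 1863.12
Index = 1628.24 / 1863.12 × 100 = 87.3932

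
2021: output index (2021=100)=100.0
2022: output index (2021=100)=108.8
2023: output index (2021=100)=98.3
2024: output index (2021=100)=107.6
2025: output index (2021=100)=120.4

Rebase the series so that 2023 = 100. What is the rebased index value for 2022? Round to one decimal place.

110.7

Rebased(2022) = 108.8 / 98.3 × 100 = 110.6816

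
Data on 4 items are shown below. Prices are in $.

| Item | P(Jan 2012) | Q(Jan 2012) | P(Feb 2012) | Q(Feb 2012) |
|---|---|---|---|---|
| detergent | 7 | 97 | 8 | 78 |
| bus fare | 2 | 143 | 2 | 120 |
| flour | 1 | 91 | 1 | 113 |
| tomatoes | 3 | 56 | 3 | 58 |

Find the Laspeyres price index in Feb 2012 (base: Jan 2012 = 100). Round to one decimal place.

107.9

Laspeyres price index uses base-period quantities as weights.
ΣP(Feb 2012)·Q(Jan 2012) = 8×97 + 2×143 + 1×91 + 3×56 = 776 + 286 + 91 + 168 = 1321
ΣP(Jan 2012)·Q(Jan 2012) = 7×97 + 2×143 + 1×91 + 3×56 = 679 + 286 + 91 + 168 = 1224
Index = 1321 / 1224 × 100 = 107.9248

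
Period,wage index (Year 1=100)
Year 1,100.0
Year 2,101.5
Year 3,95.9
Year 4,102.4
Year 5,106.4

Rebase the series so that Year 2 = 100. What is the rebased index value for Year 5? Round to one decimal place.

Rebased(Year 5) = 106.4 / 101.5 × 100 = 104.8276

104.8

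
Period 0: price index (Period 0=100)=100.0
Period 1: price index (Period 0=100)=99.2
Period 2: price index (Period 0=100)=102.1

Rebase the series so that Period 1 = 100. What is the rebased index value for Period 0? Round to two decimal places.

Rebased(Period 0) = 100.0 / 99.2 × 100 = 100.8065

100.81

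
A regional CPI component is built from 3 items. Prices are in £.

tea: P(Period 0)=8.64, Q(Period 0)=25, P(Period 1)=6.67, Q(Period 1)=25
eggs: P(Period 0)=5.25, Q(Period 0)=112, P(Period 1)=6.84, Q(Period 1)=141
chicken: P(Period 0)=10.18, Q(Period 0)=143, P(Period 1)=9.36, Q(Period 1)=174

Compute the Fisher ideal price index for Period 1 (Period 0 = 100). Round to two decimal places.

100.85

Laspeyres component (base-period weights):
ΣP(Period 1)Q(Period 0) = 6.67×25 + 6.84×112 + 9.36×143 = 166.75 + 766.08 + 1338.48 = 2271.31
ΣP(Period 0)Q(Period 0) = 8.64×25 + 5.25×112 + 10.18×143 = 216 + 588 + 1455.74 = 2259.74
L = 2271.31 / 2259.74 × 100 = 100.5120
Paasche component (current-period weights):
ΣP(Period 1)Q(Period 1) = 6.67×25 + 6.84×141 + 9.36×174 = 166.75 + 964.44 + 1628.64 = 2759.83
ΣP(Period 0)Q(Period 1) = 8.64×25 + 5.25×141 + 10.18×174 = 216 + 740.25 + 1771.32 = 2727.57
P = 2759.83 / 2727.57 × 100 = 101.1827
Fisher = √(L × P) = √(100.5120 × 101.1827) = 100.8468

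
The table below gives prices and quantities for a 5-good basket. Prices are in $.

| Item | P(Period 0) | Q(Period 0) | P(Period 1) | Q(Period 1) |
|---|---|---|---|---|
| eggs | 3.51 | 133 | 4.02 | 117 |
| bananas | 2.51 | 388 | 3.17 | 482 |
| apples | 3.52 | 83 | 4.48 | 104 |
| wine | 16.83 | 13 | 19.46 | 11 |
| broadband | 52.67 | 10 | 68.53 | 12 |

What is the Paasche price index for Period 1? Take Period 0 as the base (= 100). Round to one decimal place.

124.9

Paasche price index uses current-period quantities as weights.
ΣP(Period 1)·Q(Period 1) = 4.02×117 + 3.17×482 + 4.48×104 + 19.46×11 + 68.53×12 = 470.34 + 1527.94 + 465.92 + 214.06 + 822.36 = 3500.62
ΣP(Period 0)·Q(Period 1) = 3.51×117 + 2.51×482 + 3.52×104 + 16.83×11 + 52.67×12 = 410.67 + 1209.82 + 366.08 + 185.13 + 632.04 = 2803.74
Index = 3500.62 / 2803.74 × 100 = 124.8554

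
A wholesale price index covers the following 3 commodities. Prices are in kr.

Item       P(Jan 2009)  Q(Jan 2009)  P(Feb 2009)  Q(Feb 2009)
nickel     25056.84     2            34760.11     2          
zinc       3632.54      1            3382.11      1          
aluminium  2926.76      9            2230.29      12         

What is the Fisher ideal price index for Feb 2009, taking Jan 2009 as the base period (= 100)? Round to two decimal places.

Laspeyres component (base-period weights):
ΣP(Feb 2009)Q(Jan 2009) = 34760.11×2 + 3382.11×1 + 2230.29×9 = 69520.22 + 3382.11 + 20072.61 = 92974.94
ΣP(Jan 2009)Q(Jan 2009) = 25056.84×2 + 3632.54×1 + 2926.76×9 = 50113.68 + 3632.54 + 26340.84 = 80087.06
L = 92974.94 / 80087.06 × 100 = 116.0923
Paasche component (current-period weights):
ΣP(Feb 2009)Q(Feb 2009) = 34760.11×2 + 3382.11×1 + 2230.29×12 = 69520.22 + 3382.11 + 26763.48 = 99665.81
ΣP(Jan 2009)Q(Feb 2009) = 25056.84×2 + 3632.54×1 + 2926.76×12 = 50113.68 + 3632.54 + 35121.12 = 88867.34
P = 99665.81 / 88867.34 × 100 = 112.1512
Fisher = √(L × P) = √(116.0923 × 112.1512) = 114.1048

114.10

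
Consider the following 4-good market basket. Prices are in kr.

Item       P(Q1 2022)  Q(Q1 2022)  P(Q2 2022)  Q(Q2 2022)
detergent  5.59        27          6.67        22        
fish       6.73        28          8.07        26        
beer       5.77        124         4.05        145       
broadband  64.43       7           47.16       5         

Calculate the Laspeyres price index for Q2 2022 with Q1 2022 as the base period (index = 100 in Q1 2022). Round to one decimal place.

82.2

Laspeyres price index uses base-period quantities as weights.
ΣP(Q2 2022)·Q(Q1 2022) = 6.67×27 + 8.07×28 + 4.05×124 + 47.16×7 = 180.09 + 225.96 + 502.2 + 330.12 = 1238.37
ΣP(Q1 2022)·Q(Q1 2022) = 5.59×27 + 6.73×28 + 5.77×124 + 64.43×7 = 150.93 + 188.44 + 715.48 + 451.01 = 1505.86
Index = 1238.37 / 1505.86 × 100 = 82.2367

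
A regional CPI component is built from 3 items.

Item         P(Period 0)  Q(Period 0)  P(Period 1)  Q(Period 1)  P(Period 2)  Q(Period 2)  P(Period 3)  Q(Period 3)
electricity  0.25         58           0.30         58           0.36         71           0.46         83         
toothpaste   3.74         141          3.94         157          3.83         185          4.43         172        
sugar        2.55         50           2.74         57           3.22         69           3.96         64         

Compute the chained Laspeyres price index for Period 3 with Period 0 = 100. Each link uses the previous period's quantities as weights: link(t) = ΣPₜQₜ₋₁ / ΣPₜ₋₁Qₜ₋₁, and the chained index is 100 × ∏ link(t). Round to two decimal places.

Link Period 0→Period 1:
ΣP(Period 1)Q(Period 0) = 0.30×58 + 3.94×141 + 2.74×50 = 17.4 + 555.54 + 137 = 709.94
ΣP(Period 0)Q(Period 0) = 0.25×58 + 3.74×141 + 2.55×50 = 14.5 + 527.34 + 127.5 = 669.34
link = 709.94/669.34 = 1.060657
Link Period 1→Period 2:
ΣP(Period 2)Q(Period 1) = 0.36×58 + 3.83×157 + 3.22×57 = 20.88 + 601.31 + 183.54 = 805.73
ΣP(Period 1)Q(Period 1) = 0.30×58 + 3.94×157 + 2.74×57 = 17.4 + 618.58 + 156.18 = 792.16
link = 805.73/792.16 = 1.017130
Link Period 2→Period 3:
ΣP(Period 3)Q(Period 2) = 0.46×71 + 4.43×185 + 3.96×69 = 32.66 + 819.55 + 273.24 = 1125.45
ΣP(Period 2)Q(Period 2) = 0.36×71 + 3.83×185 + 3.22×69 = 25.56 + 708.55 + 222.18 = 956.29
link = 1125.45/956.29 = 1.176892
Chained index = 100 × 1.060657 × 1.017130 × 1.176892 = 126.9662

126.97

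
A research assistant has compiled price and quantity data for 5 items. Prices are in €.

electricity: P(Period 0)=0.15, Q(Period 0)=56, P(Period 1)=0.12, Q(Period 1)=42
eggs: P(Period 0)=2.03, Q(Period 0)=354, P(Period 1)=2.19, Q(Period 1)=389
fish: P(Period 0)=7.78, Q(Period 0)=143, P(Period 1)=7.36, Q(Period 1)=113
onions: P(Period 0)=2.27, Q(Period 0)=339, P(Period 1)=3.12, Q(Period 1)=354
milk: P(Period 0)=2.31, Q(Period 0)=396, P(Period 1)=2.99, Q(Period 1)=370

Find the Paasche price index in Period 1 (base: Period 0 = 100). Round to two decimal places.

Paasche price index uses current-period quantities as weights.
ΣP(Period 1)·Q(Period 1) = 0.12×42 + 2.19×389 + 7.36×113 + 3.12×354 + 2.99×370 = 5.04 + 851.91 + 831.68 + 1104.48 + 1106.3 = 3899.41
ΣP(Period 0)·Q(Period 1) = 0.15×42 + 2.03×389 + 7.78×113 + 2.27×354 + 2.31×370 = 6.3 + 789.67 + 879.14 + 803.58 + 854.7 = 3333.39
Index = 3899.41 / 3333.39 × 100 = 116.9803

116.98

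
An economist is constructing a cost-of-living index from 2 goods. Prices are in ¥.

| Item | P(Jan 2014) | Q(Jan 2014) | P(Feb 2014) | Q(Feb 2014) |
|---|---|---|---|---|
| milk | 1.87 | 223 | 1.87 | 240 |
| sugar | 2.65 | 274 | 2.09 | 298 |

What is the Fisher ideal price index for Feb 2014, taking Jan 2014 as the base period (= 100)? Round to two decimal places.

Laspeyres component (base-period weights):
ΣP(Feb 2014)Q(Jan 2014) = 1.87×223 + 2.09×274 = 417.01 + 572.66 = 989.67
ΣP(Jan 2014)Q(Jan 2014) = 1.87×223 + 2.65×274 = 417.01 + 726.1 = 1143.11
L = 989.67 / 1143.11 × 100 = 86.5770
Paasche component (current-period weights):
ΣP(Feb 2014)Q(Feb 2014) = 1.87×240 + 2.09×298 = 448.8 + 622.82 = 1071.62
ΣP(Jan 2014)Q(Feb 2014) = 1.87×240 + 2.65×298 = 448.8 + 789.7 = 1238.5
P = 1071.62 / 1238.5 × 100 = 86.5256
Fisher = √(L × P) = √(86.5770 × 86.5256) = 86.5513

86.55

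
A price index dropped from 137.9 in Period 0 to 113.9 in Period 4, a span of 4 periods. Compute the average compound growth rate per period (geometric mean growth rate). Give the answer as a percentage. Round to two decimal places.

Growth factor = (113.9/137.9)^(1/4) = (0.825961)^(1/4) = 0.953323
Growth rate = 0.953323 − 1 = -0.046677 = -4.6677%

-4.67%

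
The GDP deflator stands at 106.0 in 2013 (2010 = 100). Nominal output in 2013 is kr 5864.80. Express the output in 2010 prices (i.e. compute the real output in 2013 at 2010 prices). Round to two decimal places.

Real = Nominal ÷ (Index/100) = 5864.80 ÷ (106.0/100)
     = 5864.80 ÷ 1.060 = 5532.8302

5532.83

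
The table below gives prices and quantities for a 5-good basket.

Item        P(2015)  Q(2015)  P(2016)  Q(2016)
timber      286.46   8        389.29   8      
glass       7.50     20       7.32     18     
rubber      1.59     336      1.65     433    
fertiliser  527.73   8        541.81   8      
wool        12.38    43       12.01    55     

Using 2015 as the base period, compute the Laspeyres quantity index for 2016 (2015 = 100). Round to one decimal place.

103.7

Laspeyres quantity index uses base-period prices as weights.
ΣP(2015)·Q(2016) = 286.46×8 + 7.50×18 + 1.59×433 + 527.73×8 + 12.38×55 = 2291.68 + 135 + 688.47 + 4221.84 + 680.9 = 8017.89
ΣP(2015)·Q(2015) = 286.46×8 + 7.50×20 + 1.59×336 + 527.73×8 + 12.38×43 = 2291.68 + 150 + 534.24 + 4221.84 + 532.34 = 7730.1
Index = 8017.89 / 7730.1 × 100 = 103.7230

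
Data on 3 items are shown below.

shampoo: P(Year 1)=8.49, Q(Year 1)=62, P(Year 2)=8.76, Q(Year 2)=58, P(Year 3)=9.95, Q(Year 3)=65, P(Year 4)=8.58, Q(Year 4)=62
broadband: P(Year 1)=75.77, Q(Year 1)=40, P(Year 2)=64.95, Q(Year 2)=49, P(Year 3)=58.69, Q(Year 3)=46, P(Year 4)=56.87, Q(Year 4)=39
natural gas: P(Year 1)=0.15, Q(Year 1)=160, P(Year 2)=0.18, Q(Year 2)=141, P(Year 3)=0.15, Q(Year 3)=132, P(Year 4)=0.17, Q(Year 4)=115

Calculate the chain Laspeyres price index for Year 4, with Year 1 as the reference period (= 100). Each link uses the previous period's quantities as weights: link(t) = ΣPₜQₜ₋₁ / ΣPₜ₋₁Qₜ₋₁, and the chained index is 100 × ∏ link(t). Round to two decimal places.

Link Year 1→Year 2:
ΣP(Year 2)Q(Year 1) = 8.76×62 + 64.95×40 + 0.18×160 = 543.12 + 2598 + 28.8 = 3169.92
ΣP(Year 1)Q(Year 1) = 8.49×62 + 75.77×40 + 0.15×160 = 526.38 + 3030.8 + 24 = 3581.18
link = 3169.92/3581.18 = 0.885161
Link Year 2→Year 3:
ΣP(Year 3)Q(Year 2) = 9.95×58 + 58.69×49 + 0.15×141 = 577.1 + 2875.81 + 21.15 = 3474.06
ΣP(Year 2)Q(Year 2) = 8.76×58 + 64.95×49 + 0.18×141 = 508.08 + 3182.55 + 25.38 = 3716.01
link = 3474.06/3716.01 = 0.934890
Link Year 3→Year 4:
ΣP(Year 4)Q(Year 3) = 8.58×65 + 56.87×46 + 0.17×132 = 557.7 + 2616.02 + 22.44 = 3196.16
ΣP(Year 3)Q(Year 3) = 9.95×65 + 58.69×46 + 0.15×132 = 646.75 + 2699.74 + 19.8 = 3366.29
link = 3196.16/3366.29 = 0.949461
Chained index = 100 × 0.885161 × 0.934890 × 0.949461 = 78.5705

78.57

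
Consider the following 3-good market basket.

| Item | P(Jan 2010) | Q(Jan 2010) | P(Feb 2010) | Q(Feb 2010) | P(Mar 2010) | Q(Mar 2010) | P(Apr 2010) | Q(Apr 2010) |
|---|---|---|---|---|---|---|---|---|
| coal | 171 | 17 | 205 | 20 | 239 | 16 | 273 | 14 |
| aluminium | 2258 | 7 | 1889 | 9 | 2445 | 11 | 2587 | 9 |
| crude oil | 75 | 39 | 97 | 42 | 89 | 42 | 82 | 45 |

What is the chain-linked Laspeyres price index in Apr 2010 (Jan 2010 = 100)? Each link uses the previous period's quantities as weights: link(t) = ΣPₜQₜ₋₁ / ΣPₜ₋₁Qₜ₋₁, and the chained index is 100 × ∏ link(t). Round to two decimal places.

120.85

Link Jan 2010→Feb 2010:
ΣP(Feb 2010)Q(Jan 2010) = 205×17 + 1889×7 + 97×39 = 3485 + 13223 + 3783 = 20491
ΣP(Jan 2010)Q(Jan 2010) = 171×17 + 2258×7 + 75×39 = 2907 + 15806 + 2925 = 21638
link = 20491/21638 = 0.946991
Link Feb 2010→Mar 2010:
ΣP(Mar 2010)Q(Feb 2010) = 239×20 + 2445×9 + 89×42 = 4780 + 22005 + 3738 = 30523
ΣP(Feb 2010)Q(Feb 2010) = 205×20 + 1889×9 + 97×42 = 4100 + 17001 + 4074 = 25175
link = 30523/25175 = 1.212433
Link Mar 2010→Apr 2010:
ΣP(Apr 2010)Q(Mar 2010) = 273×16 + 2587×11 + 82×42 = 4368 + 28457 + 3444 = 36269
ΣP(Mar 2010)Q(Mar 2010) = 239×16 + 2445×11 + 89×42 = 3824 + 26895 + 3738 = 34457
link = 36269/34457 = 1.052587
Chained index = 100 × 0.946991 × 1.212433 × 1.052587 = 120.8542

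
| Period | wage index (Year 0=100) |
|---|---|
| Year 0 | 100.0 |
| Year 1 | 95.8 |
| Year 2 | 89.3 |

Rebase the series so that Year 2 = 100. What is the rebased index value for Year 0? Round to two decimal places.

111.98

Rebased(Year 0) = 100.0 / 89.3 × 100 = 111.9821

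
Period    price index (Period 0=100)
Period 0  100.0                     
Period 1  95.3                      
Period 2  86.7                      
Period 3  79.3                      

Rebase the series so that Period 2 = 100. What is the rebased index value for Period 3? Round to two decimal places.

91.46

Rebased(Period 3) = 79.3 / 86.7 × 100 = 91.4648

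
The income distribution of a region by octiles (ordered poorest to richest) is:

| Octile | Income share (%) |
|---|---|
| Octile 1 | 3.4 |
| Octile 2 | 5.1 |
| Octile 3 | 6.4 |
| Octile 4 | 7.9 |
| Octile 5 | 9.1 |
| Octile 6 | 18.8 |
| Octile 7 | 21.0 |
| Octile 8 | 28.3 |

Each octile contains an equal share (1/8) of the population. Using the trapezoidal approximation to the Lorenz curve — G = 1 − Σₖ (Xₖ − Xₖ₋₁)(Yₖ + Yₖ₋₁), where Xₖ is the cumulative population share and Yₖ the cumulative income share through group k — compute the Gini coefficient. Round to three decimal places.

0.365

Cumulative income shares Yₖ: 0.0340, 0.0850, 0.1490, 0.2280, 0.3190, 0.5070, 0.7170, 1.0000
Σ (Xₖ−Xₖ₋₁)(Yₖ+Yₖ₋₁) = (1/8)(0.0340+0.0000) + (1/8)(0.0850+0.0340) + (1/8)(0.1490+0.0850) + (1/8)(0.2280+0.1490) + (1/8)(0.3190+0.2280) + (1/8)(0.5070+0.3190) + (1/8)(0.7170+0.5070) + (1/8)(1.0000+0.7170)
  = 0.0043 + 0.0149 + 0.0292 + 0.0471 + 0.0684 + 0.1032 + 0.1530 + 0.2146 = 0.6347
G = 1 − 0.6347 = 0.3653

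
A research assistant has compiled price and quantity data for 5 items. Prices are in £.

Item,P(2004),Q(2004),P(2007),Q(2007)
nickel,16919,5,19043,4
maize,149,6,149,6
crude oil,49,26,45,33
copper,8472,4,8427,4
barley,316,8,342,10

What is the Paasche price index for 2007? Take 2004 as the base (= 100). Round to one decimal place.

107.9

Paasche price index uses current-period quantities as weights.
ΣP(2007)·Q(2007) = 19043×4 + 149×6 + 45×33 + 8427×4 + 342×10 = 76172 + 894 + 1485 + 33708 + 3420 = 115679
ΣP(2004)·Q(2007) = 16919×4 + 149×6 + 49×33 + 8472×4 + 316×10 = 67676 + 894 + 1617 + 33888 + 3160 = 107235
Index = 115679 / 107235 × 100 = 107.8743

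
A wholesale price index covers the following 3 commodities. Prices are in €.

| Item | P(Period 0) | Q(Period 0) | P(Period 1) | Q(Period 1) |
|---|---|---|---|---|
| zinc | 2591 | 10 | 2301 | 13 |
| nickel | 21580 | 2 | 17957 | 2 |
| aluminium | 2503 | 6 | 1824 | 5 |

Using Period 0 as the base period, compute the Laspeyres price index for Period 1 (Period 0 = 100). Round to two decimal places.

Laspeyres price index uses base-period quantities as weights.
ΣP(Period 1)·Q(Period 0) = 2301×10 + 17957×2 + 1824×6 = 23010 + 35914 + 10944 = 69868
ΣP(Period 0)·Q(Period 0) = 2591×10 + 21580×2 + 2503×6 = 25910 + 43160 + 15018 = 84088
Index = 69868 / 84088 × 100 = 83.0891

83.09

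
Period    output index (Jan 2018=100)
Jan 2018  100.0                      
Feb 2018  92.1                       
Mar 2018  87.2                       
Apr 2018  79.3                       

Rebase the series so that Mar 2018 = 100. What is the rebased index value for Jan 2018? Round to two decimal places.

114.68

Rebased(Jan 2018) = 100.0 / 87.2 × 100 = 114.6789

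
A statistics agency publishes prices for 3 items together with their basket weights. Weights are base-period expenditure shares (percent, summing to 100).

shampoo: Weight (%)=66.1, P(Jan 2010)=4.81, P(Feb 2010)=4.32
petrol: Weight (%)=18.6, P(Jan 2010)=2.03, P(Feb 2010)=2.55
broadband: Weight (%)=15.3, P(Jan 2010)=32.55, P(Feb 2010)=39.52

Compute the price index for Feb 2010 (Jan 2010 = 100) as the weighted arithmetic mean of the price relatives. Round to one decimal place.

101.3

shampoo: 66.1 × (4.32/4.81) = 66.1 × 0.898129 = 59.3663
petrol: 18.6 × (2.55/2.03) = 18.6 × 1.256158 = 23.3645
broadband: 15.3 × (39.52/32.55) = 15.3 × 1.214132 = 18.5762
Index = Σ wᵢ·(p₁ᵢ/p₀ᵢ) = 59.3663 + 23.3645 + 18.5762 = 101.3071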